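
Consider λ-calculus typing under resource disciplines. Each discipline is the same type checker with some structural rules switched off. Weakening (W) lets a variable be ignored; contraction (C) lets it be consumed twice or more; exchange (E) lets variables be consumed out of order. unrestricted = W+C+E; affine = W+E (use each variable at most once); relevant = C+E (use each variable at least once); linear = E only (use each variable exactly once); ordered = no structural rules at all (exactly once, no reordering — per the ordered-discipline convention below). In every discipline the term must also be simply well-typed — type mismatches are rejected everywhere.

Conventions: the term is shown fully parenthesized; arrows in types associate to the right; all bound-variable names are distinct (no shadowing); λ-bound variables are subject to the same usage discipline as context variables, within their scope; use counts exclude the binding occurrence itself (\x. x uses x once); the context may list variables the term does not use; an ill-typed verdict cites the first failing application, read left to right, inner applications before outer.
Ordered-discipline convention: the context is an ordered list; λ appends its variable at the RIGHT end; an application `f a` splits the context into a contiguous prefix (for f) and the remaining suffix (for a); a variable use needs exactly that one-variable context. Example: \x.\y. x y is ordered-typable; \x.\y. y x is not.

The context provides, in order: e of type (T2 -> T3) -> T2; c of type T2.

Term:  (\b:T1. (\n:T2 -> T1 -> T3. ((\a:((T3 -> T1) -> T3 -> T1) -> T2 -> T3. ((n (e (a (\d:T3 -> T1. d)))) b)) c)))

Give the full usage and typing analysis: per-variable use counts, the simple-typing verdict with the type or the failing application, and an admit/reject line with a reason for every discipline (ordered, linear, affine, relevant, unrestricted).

usage: e: 1; c: 1; b [bound]: 1; n [bound]: 1; a [bound]: 1; d [bound]: 1
uses in reading order: n, e, a, d, b, c
typing: ill-typed: a function awaiting ((T3 -> T1) -> T3 -> T1) -> T2 -> T3 gets T2
ordered: ✗ — a type mismatch blocks all five
linear: ✗ — the type mismatch rejects it
affine: ✗ — not simply typable
relevant: ✗ — fails simple typing
unrestricted: ✗ — a type mismatch blocks all five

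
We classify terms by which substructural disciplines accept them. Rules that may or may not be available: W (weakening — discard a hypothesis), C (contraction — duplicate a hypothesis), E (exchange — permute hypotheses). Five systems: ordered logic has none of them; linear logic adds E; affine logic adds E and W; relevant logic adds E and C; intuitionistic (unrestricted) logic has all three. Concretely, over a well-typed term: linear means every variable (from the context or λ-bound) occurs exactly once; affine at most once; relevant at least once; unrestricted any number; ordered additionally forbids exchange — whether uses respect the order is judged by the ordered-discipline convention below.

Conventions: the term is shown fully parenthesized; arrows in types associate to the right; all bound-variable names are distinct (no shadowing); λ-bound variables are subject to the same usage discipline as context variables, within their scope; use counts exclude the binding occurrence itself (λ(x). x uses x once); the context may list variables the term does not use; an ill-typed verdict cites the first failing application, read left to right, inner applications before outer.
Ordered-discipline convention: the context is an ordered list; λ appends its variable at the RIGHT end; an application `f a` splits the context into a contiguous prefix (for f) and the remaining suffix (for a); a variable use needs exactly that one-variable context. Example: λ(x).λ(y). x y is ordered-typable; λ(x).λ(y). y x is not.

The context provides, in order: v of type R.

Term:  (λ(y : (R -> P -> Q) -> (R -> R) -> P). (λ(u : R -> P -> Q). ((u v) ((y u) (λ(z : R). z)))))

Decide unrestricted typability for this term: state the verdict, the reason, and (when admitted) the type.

yes — typability at ((R -> P -> Q) -> (R -> R) -> P) -> (R -> P -> Q) -> Q is all that's needed; term : ((R -> P -> Q) -> (R -> R) -> P) -> (R -> P -> Q) -> Q
counts: v: 1×, y (bound): 1×, u (bound): 2×, z (bound): 1×
use order (left to right): u, v, y, u, z
typing: the term checks, with type ((R -> P -> Q) -> (R -> R) -> P) -> (R -> P -> Q) -> Q
summary: ordered ✗; linear ✗; affine ✗; relevant ✓; unrestricted ✓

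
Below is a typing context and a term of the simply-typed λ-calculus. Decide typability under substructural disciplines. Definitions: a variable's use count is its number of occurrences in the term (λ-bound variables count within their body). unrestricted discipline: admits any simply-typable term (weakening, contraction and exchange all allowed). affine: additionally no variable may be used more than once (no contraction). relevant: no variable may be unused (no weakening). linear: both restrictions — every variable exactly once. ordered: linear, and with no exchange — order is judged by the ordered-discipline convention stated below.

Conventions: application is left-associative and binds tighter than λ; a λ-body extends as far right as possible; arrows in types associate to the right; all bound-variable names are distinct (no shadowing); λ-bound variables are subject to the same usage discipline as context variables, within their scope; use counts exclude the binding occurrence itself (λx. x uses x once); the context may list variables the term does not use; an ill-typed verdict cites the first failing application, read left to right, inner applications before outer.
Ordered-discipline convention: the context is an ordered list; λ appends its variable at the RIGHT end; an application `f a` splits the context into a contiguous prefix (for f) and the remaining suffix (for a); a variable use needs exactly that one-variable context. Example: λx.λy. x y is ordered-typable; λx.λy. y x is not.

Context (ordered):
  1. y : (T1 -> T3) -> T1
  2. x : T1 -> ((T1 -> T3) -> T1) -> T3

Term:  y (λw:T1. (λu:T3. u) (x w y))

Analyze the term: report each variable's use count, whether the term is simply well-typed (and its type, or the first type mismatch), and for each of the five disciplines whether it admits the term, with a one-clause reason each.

counts: y: 2×, x: 1×, w (λ-bound): 1×, u (λ-bound): 1×
order of uses: y, u, x, w, y
typing: well-typed at T1
ordered: ✗, y ×2 used more than once (contraction)
linear: ✗, y ×2 used more than once (contraction)
affine: ✗, y ×2 used more than once (contraction)
relevant: ✓, none of y, x, w, u goes unused
unrestricted: ✓, type-checks (T1) and nothing is barred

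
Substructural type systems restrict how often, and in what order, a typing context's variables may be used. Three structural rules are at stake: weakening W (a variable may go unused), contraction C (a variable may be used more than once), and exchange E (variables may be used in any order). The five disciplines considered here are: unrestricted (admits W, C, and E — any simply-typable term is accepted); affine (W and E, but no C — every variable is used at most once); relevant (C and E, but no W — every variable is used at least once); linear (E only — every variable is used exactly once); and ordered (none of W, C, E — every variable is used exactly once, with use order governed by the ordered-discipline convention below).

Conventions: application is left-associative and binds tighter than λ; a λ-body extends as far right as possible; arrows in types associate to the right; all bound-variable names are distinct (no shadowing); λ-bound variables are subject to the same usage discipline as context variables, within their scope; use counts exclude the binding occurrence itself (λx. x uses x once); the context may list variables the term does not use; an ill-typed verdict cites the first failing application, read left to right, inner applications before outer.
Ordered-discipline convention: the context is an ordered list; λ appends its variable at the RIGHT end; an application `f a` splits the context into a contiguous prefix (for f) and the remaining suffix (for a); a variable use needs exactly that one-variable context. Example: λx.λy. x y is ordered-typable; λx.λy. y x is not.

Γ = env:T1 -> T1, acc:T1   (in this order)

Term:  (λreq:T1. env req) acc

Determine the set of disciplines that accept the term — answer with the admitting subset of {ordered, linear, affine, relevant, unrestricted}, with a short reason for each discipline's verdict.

accepted by: ordered, linear, affine, relevant, unrestricted
usage: env: 1×; acc: 1×; req [bound]: 1×
left-to-right use order: env, req, acc
typing: well-typed — term : T1
ordered: ✓ — env, acc, req once each; derivable with no W/C/E
linear: ✓ — exactly-once usage across env, acc, req
affine: ✓ — at most one use each (env, acc, req)
relevant: ✓ — at least one use each (env, acc, req)
unrestricted: ✓ — type-checks (T1) and nothing is barred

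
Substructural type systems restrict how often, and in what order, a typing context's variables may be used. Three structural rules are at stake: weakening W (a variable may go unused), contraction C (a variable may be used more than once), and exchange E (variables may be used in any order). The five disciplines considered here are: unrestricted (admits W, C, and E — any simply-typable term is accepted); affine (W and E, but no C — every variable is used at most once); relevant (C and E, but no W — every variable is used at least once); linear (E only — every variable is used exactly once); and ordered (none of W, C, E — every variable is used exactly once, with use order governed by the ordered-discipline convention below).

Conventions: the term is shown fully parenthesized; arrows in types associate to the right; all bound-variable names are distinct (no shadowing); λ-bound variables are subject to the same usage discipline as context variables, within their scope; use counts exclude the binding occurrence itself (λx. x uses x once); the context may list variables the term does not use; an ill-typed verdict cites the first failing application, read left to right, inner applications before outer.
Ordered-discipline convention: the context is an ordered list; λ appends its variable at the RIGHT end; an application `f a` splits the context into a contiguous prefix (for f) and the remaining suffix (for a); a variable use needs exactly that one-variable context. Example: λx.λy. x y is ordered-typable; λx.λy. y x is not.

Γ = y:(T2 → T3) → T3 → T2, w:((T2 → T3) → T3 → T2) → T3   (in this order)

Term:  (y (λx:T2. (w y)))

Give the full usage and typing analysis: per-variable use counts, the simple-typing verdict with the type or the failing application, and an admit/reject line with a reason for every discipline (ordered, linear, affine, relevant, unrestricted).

counts: y: 2×, w: 1×, x [bound]: 0×
uses in reading order: y, w, y
typing: well-typed — term : T3 → T2
ordered: ✗, uses contraction: y ×2; x never used (weakening)
linear: ✗, uses contraction: y ×2; x never used (weakening)
affine: ✗, uses contraction: y ×2
relevant: ✗, x never used (weakening)
unrestricted: ✓, well-typed at T3 → T2; no restrictions here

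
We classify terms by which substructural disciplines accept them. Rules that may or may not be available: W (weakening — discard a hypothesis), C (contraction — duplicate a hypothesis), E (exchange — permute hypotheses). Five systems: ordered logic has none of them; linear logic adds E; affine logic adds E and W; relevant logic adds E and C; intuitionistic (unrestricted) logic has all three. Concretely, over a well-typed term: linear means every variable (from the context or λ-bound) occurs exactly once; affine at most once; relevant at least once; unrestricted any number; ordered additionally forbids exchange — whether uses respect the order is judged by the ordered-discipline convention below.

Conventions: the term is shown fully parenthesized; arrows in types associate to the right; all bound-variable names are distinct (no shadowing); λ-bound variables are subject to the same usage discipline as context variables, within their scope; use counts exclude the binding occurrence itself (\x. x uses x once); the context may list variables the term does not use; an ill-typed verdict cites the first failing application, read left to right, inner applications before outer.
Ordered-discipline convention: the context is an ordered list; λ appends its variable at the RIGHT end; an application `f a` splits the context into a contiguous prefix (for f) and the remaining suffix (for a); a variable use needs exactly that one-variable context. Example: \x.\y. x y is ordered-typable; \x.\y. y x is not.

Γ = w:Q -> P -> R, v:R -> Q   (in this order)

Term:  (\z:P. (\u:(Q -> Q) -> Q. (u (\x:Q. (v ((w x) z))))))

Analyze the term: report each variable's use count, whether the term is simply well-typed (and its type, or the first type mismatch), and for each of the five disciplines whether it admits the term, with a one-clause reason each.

use counts: w: 1, v: 1, z (bound): 1, u (bound): 1, x (bound): 1
uses in reading order: u, v, w, x, z
typing: well-typed at P -> ((Q -> Q) -> Q) -> Q
ordered: ✗, no contiguous prefix/suffix split fits u, v, w, x, z
linear: ✓, w, v, z, u, x: one use apiece
affine: ✓, w, v, z, u, x: no repeats, contraction unneeded
relevant: ✓, none of w, v, z, u, x goes unused
unrestricted: ✓, simply typable at P -> ((Q -> Q) -> Q) -> Q; W, C, E all held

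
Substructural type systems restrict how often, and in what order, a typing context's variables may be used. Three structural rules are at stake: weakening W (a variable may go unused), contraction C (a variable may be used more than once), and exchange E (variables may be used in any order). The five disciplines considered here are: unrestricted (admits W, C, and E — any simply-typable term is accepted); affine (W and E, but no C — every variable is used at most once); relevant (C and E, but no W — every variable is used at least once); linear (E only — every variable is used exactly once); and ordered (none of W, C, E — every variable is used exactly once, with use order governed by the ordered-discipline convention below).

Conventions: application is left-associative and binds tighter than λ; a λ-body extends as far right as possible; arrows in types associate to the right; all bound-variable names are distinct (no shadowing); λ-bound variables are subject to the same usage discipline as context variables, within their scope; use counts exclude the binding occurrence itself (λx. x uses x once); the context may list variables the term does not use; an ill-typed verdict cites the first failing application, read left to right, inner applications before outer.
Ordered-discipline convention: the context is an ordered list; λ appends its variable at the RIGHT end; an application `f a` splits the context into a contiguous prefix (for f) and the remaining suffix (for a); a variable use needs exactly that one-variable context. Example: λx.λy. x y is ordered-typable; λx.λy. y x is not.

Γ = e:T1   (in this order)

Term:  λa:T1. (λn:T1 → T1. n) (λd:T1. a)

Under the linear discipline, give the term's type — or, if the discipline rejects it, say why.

not well-typed under linear — needs weakening: e, d unused
use counts: e=0, a [bound]=1, n [bound]=1, d [bound]=0
use order (left to right): n, a
typing: well-typed — term : T1 → T1 → T1
all disciplines: ordered ✗ | linear ✗ | affine ✓ | relevant ✗ | unrestricted ✓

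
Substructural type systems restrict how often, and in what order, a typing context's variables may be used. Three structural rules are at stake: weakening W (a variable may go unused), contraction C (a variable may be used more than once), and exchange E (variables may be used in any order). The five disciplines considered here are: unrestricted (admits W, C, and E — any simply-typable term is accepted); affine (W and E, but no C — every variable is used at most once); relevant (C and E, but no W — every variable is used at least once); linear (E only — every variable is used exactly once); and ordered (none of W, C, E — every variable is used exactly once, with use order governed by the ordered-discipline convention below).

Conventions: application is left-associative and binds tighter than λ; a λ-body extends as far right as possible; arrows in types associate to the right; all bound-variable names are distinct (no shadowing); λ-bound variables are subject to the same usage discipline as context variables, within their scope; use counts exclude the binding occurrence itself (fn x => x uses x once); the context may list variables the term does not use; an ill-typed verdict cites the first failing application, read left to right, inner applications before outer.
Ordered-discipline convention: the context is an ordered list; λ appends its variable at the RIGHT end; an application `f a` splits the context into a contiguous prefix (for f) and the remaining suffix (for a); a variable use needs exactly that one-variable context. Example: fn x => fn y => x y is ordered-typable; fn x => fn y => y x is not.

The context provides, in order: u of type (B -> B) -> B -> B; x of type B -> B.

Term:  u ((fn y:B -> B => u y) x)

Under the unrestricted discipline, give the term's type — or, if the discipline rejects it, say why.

term : B -> B
variable uses: u=2, x=1, y (λ-bound)=1
order of uses: u, u, y, x
typing: ✓ — B -> B
summary: ordered ✗, linear ✗, affine ✗, relevant ✓, unrestricted ✓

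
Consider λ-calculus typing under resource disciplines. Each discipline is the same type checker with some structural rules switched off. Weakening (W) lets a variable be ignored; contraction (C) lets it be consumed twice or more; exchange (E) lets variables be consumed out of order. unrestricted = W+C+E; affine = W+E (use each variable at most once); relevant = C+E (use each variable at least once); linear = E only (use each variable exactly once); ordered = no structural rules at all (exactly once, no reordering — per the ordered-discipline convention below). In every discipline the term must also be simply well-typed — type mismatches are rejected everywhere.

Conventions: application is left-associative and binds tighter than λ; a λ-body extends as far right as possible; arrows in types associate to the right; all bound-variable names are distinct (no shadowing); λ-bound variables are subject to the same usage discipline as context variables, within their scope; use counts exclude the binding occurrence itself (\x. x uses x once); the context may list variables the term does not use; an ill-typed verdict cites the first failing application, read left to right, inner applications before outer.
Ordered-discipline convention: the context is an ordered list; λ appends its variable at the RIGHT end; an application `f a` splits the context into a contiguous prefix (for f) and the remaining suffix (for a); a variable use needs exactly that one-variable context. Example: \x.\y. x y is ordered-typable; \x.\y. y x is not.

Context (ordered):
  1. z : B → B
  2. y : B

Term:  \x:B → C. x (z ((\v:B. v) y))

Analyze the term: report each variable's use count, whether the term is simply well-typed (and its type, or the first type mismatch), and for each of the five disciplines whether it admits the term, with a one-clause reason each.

usage: z: 1×, y: 1×, x (bound): 1×, v (bound): 1×
use order (left to right): x, z, v, y
typing: well-typed — term : (B → C) → C
ordered ✗ (use order x, z, v, y needs exchange)
linear ✓ (each of z, y, x, v used exactly once)
affine ✓ (none of z, y, x, v used more than once)
relevant ✓ (none of z, y, x, v goes unused)
unrestricted ✓ (type-checks ((B → C) → C) and nothing is barred)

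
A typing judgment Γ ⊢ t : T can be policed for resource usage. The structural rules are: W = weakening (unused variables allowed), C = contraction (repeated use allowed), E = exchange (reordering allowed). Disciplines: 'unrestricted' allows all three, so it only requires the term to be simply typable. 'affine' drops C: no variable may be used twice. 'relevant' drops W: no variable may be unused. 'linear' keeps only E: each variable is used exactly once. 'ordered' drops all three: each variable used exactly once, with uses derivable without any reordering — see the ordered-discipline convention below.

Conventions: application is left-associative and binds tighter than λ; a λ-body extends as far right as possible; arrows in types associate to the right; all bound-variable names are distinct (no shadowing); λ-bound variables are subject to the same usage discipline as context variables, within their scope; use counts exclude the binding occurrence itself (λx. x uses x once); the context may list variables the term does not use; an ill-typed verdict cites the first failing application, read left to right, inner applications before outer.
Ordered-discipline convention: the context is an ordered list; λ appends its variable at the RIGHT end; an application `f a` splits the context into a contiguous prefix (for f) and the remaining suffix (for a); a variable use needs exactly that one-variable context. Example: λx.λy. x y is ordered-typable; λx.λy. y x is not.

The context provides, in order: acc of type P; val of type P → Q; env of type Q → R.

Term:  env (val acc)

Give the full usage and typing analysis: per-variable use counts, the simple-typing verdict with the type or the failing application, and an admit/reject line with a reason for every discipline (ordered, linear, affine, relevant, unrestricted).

counts: acc=1; val=1; env=1
left-to-right use order: env, val, acc
typing: the term checks, with type R
ordered: ✗, no ordered split (uses run env, val, acc)
linear: ✓, single use per variable (acc, val, env)
affine: ✓, at most one use each (acc, val, env)
relevant: ✓, at least one use each (acc, val, env)
unrestricted: ✓, type-checks (R) and nothing is barred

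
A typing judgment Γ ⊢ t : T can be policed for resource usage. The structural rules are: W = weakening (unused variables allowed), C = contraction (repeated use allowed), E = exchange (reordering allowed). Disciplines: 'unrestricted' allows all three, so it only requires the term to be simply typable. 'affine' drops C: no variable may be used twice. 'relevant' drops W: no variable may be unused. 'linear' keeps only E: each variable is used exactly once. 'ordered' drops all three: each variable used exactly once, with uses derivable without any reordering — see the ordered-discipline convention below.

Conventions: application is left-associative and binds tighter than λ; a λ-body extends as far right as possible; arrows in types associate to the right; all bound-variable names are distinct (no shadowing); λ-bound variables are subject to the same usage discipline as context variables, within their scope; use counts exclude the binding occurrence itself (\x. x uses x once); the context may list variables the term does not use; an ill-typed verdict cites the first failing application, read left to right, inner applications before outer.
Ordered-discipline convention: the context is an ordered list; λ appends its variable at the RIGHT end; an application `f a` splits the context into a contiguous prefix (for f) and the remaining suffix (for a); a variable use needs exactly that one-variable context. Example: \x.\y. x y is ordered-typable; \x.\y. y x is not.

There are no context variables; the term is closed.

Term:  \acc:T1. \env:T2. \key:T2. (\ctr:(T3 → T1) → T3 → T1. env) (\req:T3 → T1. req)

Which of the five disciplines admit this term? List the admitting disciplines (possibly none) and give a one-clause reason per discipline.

admitted by: affine, unrestricted
counts: acc (bound): 0; env (bound): 1; key (bound): 0; ctr (bound): 0; req (bound): 1
order of uses: env, req
typing: the term checks, with type T1 → T2 → T2 → T2
ordered ✗ (acc, key, ctr left unused)
linear ✗ (acc, key, ctr left unused)
affine ✓ (acc, env, key, ctr, req: no repeats, contraction unneeded)
relevant ✗ (acc, key, ctr left unused)
unrestricted ✓ (typability at T1 → T2 → T2 → T2 is all that's needed)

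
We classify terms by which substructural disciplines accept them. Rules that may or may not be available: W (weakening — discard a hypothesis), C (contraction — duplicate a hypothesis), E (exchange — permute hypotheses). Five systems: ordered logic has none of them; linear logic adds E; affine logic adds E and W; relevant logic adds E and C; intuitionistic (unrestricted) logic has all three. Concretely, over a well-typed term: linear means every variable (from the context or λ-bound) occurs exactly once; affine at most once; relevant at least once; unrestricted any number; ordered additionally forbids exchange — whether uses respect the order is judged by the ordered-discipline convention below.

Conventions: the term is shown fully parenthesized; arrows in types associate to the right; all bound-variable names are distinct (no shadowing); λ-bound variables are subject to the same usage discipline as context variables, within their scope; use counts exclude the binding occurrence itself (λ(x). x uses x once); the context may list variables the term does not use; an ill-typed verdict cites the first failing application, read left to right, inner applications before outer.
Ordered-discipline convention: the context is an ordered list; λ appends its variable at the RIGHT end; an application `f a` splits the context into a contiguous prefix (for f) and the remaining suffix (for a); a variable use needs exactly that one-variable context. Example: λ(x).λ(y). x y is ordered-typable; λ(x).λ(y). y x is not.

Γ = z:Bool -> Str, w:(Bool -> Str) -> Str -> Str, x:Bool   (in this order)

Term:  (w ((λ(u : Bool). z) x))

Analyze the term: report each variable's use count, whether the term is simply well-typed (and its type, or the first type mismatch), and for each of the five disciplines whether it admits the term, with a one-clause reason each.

variable uses: z=1; w=1; x=1; u (bound)=0
use order (left to right): w, z, x
typing: the term checks, with type Str -> Str
ordered: ✗ — u left unused
linear: ✗ — u left unused
affine: ✓ — no duplicate uses among z, w, x, u
relevant: ✗ — u left unused
unrestricted: ✓ — type-checks (Str -> Str) and nothing is barred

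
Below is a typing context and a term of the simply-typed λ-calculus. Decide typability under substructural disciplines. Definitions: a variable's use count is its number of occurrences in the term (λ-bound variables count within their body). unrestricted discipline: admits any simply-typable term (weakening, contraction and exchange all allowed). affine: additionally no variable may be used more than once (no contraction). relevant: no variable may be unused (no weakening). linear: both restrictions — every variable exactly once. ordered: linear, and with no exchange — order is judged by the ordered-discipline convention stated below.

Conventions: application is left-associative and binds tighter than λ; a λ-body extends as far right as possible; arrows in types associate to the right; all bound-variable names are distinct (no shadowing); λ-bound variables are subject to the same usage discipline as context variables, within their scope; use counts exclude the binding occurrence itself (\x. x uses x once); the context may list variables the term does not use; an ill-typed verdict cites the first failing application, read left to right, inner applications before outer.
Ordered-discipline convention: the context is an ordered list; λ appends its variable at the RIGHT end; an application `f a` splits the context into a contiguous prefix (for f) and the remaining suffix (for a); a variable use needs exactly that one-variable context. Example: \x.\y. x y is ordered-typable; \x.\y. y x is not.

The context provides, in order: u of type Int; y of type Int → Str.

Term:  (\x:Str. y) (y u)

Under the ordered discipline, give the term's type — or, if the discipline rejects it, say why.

not well-typed under ordered — uses contraction: y ×2; x left unused
use counts: u: 1×, y: 2×, x [bound]: 0×
left-to-right use order: y, y, u
typing: ✓ — Int → Str
all disciplines: ordered ✗ | linear ✗ | affine ✗ | relevant ✗ | unrestricted ✓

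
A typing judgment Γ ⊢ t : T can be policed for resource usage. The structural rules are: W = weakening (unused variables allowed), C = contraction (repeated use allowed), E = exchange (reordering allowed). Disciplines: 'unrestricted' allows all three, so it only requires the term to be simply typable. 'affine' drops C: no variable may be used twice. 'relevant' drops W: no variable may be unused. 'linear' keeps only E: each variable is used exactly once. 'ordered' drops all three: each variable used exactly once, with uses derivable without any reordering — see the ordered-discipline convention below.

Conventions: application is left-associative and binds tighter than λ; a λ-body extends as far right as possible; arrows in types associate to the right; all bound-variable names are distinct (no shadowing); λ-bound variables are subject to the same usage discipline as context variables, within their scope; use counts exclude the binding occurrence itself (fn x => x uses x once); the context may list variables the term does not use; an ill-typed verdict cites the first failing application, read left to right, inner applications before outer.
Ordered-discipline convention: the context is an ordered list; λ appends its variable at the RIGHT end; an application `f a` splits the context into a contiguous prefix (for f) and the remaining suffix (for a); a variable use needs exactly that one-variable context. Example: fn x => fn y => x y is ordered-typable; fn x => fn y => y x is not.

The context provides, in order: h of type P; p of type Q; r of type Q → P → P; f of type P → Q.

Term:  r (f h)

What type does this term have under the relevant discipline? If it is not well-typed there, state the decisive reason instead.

not well-typed under relevant — p left unused
use counts: h: 1×; p: 0×; r: 1×; f: 1×
order of uses: r, f, h
typing: ✓ — P → P
across the five disciplines: ordered ✗, linear ✗, affine ✓, relevant ✗, unrestricted ✓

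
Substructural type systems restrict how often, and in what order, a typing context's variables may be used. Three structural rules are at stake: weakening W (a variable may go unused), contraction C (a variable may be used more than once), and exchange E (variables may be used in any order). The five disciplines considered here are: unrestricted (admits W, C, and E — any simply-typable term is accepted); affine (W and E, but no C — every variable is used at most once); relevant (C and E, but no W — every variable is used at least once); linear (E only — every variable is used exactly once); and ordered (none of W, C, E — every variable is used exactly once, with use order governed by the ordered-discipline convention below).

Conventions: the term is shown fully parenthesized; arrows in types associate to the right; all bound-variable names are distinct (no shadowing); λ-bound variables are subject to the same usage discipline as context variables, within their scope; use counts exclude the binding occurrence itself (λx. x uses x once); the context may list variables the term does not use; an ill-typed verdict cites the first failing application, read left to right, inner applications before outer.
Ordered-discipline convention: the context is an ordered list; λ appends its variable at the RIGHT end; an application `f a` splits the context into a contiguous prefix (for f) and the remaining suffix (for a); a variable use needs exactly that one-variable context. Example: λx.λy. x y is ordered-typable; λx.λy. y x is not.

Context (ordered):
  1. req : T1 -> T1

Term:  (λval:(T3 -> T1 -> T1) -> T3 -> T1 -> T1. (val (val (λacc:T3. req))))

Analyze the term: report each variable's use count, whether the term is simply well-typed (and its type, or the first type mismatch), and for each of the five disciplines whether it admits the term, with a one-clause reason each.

usage: req: 1×; val [bound]: 2×; acc [bound]: 0×
use order (left to right): val, val, req
typing: well-typed — term : ((T3 -> T1 -> T1) -> T3 -> T1 -> T1) -> T3 -> T1 -> T1
ordered: ✗ — uses contraction: val ×2; acc left unused
linear: ✗ — uses contraction: val ×2; acc left unused
affine: ✗ — uses contraction: val ×2
relevant: ✗ — acc left unused
unrestricted: ✓ — well-typed at ((T3 -> T1 -> T1) -> T3 -> T1 -> T1) -> T3 -> T1 -> T1; no restrictions here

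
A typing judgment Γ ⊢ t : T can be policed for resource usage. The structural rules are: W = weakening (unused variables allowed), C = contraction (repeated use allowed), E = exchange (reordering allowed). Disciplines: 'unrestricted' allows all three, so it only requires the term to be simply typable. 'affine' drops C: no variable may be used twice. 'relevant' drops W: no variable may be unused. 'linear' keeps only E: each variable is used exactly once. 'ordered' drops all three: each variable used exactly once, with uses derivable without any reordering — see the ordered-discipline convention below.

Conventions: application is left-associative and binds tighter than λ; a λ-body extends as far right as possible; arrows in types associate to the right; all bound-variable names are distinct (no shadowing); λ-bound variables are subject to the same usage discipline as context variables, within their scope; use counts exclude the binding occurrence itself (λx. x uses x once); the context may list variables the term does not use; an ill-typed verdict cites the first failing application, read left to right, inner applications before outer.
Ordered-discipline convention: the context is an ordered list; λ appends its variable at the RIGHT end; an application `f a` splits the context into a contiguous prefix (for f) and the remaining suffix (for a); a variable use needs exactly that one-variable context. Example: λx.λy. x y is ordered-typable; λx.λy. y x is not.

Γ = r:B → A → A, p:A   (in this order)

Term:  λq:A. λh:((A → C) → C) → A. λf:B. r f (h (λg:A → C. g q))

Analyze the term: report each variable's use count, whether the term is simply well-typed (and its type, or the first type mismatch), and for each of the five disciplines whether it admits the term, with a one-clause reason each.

usage: r: 1; p: 0; q (λ-bound): 1; h (λ-bound): 1; f (λ-bound): 1; g (λ-bound): 1
order of uses: r, f, h, g, q
typing: well-typed — term : A → (((A → C) → C) → A) → B → A
ordered ✗ (p never used (weakening))
linear ✗ (p never used (weakening))
affine ✓ (at most one use each (r, p, q, h, f, g))
relevant ✗ (p never used (weakening))
unrestricted ✓ (simply typable at A → (((A → C) → C) → A) → B → A; W, C, E all held)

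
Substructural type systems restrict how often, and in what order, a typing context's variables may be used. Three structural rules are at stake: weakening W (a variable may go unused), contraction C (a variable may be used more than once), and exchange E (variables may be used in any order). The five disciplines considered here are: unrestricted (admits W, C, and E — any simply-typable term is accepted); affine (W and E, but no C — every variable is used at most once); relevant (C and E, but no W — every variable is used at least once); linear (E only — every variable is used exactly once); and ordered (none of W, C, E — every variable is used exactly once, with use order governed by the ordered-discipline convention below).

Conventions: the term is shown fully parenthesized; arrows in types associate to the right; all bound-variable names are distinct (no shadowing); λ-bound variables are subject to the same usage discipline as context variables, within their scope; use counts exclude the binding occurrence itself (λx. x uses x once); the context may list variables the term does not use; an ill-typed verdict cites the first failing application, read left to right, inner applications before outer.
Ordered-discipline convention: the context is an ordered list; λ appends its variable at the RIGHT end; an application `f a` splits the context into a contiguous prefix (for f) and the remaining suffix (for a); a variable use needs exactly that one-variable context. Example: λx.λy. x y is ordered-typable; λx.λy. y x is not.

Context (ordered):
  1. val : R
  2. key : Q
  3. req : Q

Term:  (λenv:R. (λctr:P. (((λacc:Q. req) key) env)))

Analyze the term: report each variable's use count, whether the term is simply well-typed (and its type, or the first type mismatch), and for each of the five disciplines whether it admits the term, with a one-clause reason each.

use counts: val: 0; key: 1; req: 1; env (λ-bound): 1; ctr (λ-bound): 0; acc (λ-bound): 0
order of uses: req, key, env
typing: ill-typed: non-arrow in function slot: Q
ordered: ✗ — a type mismatch blocks all five
linear: ✗ — the type mismatch rejects it
affine: ✗ — not simply typable
relevant: ✗ — fails simple typing
unrestricted: ✗ — a type mismatch blocks all five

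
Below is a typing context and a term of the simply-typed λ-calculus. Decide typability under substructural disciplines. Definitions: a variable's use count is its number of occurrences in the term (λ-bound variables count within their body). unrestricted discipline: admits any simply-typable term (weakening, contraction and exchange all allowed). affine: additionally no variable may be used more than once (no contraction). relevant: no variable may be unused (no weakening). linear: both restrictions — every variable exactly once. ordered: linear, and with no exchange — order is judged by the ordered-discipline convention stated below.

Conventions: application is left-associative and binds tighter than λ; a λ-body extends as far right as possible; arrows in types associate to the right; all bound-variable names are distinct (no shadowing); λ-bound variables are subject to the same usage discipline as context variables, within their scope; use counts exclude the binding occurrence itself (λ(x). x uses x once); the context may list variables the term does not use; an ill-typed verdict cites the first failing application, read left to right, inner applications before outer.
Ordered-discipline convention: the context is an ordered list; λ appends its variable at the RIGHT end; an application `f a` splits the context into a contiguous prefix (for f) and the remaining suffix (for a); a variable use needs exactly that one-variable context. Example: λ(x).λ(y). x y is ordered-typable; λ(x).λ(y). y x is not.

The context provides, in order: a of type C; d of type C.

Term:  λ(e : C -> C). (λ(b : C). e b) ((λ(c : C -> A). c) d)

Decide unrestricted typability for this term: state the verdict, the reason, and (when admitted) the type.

no — fails simple typing
usage: a=0, d=1, e [bound]=1, b [bound]=1, c [bound]=1
left-to-right use order: e, b, c, d
typing: ill-typed: an argument C mismatches the expected C -> A
across the five disciplines: ordered ✗ | linear ✗ | affine ✗ | relevant ✗ | unrestricted ✗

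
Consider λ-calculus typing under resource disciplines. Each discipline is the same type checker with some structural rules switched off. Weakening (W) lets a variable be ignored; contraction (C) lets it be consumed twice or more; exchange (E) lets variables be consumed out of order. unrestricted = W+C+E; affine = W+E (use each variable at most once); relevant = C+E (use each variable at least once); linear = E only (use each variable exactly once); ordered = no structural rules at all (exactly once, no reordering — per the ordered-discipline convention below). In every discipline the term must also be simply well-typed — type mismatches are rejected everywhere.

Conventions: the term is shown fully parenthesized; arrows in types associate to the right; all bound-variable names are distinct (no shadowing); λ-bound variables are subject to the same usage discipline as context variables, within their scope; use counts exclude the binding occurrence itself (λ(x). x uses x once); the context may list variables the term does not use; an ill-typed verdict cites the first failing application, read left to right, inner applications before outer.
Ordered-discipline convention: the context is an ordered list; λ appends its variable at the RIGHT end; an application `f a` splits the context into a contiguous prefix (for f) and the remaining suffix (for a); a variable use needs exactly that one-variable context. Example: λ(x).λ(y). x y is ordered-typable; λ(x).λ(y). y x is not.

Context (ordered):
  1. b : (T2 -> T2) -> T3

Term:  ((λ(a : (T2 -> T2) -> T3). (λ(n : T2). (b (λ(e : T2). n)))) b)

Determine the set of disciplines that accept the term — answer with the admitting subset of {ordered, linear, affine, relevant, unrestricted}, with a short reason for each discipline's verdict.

admitting disciplines: unrestricted
usage: b: 2; a (λ-bound): 0; n (λ-bound): 1; e (λ-bound): 0
use order (left to right): b, n, b
typing: ✓ — T2 -> T3
ordered ✗ (b ×2 used more than once (contraction); unused: a, e — weakening required)
linear ✗ (b ×2 used more than once (contraction); unused: a, e — weakening required)
affine ✗ (b ×2 used more than once (contraction))
relevant ✗ (unused: a, e — weakening required)
unrestricted ✓ (well-typed at T2 -> T3; no restrictions here)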